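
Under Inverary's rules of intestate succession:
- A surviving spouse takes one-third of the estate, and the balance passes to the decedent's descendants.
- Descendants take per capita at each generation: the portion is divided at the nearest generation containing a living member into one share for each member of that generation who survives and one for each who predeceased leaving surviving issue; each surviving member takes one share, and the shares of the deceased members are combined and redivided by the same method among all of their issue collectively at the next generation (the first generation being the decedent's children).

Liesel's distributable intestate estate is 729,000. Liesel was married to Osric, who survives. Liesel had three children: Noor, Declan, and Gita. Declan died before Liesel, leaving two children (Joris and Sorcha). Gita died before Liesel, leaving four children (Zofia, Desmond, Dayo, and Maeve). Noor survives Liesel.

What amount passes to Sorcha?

Osric takes one-third of 729,000 = 243,000. The remaining 486,000 passes to the descendants.
The descendants' portion (486,000) is divided at the children's generation into 3 shares of 162,000. Noor takes 162,000. The 2 shares of the deceased (Declan and Gita) are combined into a pool of 324,000.
That pool (324,000) is divided at the grandchildren's generation equally among Joris, Sorcha, Zofia, Desmond, Dayo, and Maeve: 54,000 each.

Sorcha receives 54,000.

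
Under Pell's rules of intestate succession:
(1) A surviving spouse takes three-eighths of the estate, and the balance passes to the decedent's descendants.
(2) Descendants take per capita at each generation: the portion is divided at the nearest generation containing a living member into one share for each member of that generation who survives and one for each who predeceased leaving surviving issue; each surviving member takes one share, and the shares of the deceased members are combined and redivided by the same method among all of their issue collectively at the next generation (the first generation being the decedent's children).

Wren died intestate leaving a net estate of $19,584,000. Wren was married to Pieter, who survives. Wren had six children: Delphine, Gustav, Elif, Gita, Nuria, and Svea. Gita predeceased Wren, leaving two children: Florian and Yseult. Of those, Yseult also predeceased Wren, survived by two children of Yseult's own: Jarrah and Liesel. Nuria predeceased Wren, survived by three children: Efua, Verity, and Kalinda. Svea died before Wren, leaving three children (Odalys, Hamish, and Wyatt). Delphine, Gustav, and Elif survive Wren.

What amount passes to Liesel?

Pieter takes three-eighths of $19,584,000 = $7,344,000. The remaining $12,240,000 passes to the descendants.
The descendants' portion ($12,240,000) is divided at the children's generation into 6 shares of $2,040,000. Delphine, Gustav, and Elif each take $2,040,000. The 3 shares of the deceased (Gita, Nuria, and Svea) are combined into a pool of $6,120,000.
That pool ($6,120,000) is divided at the grandchildren's generation into 8 shares of $765,000. Florian, Efua, Verity, Kalinda, Odalys, Hamish, and Wyatt each take $765,000. The remaining share for the deceased Yseult ($765,000) is carried to the next generation.
That pool ($765,000) is divided at the great-grandchildren's generation equally among Jarrah and Liesel: $382,500 each.

Liesel receives $382,500.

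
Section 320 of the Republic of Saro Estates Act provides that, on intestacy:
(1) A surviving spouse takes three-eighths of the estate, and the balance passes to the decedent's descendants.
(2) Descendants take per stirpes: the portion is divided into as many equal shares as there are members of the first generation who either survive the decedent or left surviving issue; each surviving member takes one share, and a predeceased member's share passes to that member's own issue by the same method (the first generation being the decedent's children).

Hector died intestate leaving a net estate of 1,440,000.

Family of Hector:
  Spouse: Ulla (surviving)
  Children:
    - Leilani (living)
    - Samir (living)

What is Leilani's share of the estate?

Leilani receives 450,000.

Ulla takes three-eighths of 1,440,000 = 540,000. The remaining 900,000 passes to the descendants.
The descendants' portion (900,000) is divided into 2 shares of 450,000: Leilani and Samir each take 450,000.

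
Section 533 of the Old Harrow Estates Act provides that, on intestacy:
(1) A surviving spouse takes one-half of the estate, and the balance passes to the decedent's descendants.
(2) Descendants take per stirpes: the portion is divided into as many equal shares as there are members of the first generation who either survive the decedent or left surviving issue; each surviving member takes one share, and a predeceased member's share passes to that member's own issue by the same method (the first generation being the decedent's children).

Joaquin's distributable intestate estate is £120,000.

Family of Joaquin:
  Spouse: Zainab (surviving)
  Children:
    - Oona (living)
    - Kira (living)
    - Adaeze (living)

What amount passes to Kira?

Kira receives £20,000.

Zainab takes one-half of £120,000 = £60,000. The remaining £60,000 passes to the descendants.
The descendants' portion (£60,000) is divided into 3 shares of £20,000: Oona, Kira, and Adaeze each take £20,000.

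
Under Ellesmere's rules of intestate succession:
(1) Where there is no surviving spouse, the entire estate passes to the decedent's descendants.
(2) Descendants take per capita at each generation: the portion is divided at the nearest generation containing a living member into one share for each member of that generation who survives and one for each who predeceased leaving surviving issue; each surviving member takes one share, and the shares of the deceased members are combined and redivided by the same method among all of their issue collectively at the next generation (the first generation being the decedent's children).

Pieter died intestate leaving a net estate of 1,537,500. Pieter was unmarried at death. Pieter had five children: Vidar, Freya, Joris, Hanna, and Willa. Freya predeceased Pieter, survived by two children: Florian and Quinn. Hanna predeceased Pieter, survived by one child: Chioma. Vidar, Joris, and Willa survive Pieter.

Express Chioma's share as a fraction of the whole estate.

Chioma receives 2/15 of the estate.

The entire 1,537,500 passes to the descendants.
That amount (1,537,500) is divided at the children's generation into 5 shares of 307,500. Vidar, Joris, and Willa each take 307,500. The 2 shares of the deceased (Freya and Hanna) are combined into a pool of 615,000.
That pool (615,000) is divided at the grandchildren's generation equally among Florian, Quinn, and Chioma: 205,000 each.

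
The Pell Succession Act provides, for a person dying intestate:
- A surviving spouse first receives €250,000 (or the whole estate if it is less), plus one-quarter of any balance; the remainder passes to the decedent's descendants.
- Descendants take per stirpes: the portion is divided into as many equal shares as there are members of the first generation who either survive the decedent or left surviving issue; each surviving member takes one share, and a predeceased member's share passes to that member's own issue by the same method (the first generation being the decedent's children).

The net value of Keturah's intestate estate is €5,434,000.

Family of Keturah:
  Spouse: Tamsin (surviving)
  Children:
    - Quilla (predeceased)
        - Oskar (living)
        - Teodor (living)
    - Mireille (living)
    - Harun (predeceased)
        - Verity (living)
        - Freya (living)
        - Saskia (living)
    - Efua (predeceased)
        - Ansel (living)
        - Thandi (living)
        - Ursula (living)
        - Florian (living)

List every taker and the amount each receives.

Tamsin: €1,546,000; Oskar: €486,000; Teodor: €486,000; Mireille: €972,000; Verity: €324,000; Freya: €324,000; Saskia: €324,000; Ansel: €243,000; Thandi: €243,000; Ursula: €243,000; Florian: €243,000

Tamsin first takes €250,000, leaving a balance of €5,184,000. Tamsin then takes one-quarter of the balance (€1,296,000), for a total of €1,546,000. The remaining €3,888,000 passes to the descendants.
The descendants' portion (€3,888,000) is divided into 4 shares of €972,000: Mireille takes €972,000; Quilla's €972,000 share passes to Quilla's issue; Harun's €972,000 share passes to Harun's issue; Efua's €972,000 share passes to Efua's issue.
Quilla's share (€972,000) is divided into 2 shares of €486,000: Oskar and Teodor each take €486,000.
Harun's share (€972,000) is divided into 3 shares of €324,000: Verity, Freya, and Saskia each take €324,000.
Efua's share (€972,000) is divided into 4 shares of €243,000: Ansel, Thandi, Ursula, and Florian each take €243,000.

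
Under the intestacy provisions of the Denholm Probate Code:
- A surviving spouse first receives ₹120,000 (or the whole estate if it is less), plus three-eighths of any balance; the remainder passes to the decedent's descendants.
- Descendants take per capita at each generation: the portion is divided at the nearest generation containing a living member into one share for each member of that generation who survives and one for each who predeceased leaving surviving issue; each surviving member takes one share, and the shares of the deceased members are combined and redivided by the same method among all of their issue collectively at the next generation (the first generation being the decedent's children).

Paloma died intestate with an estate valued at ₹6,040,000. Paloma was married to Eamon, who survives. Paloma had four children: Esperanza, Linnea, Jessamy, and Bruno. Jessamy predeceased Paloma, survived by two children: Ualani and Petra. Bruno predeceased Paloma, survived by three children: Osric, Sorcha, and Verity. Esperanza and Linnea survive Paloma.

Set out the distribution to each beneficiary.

Eamon first takes ₹120,000, leaving a balance of ₹5,920,000. Eamon then takes three-eighths of the balance (₹2,220,000), for a total of ₹2,340,000. The remaining ₹3,700,000 passes to the descendants.
The descendants' portion (₹3,700,000) is divided at the children's generation into 4 shares of ₹925,000. Esperanza and Linnea each take ₹925,000. The 2 shares of the deceased (Jessamy and Bruno) are combined into a pool of ₹1,850,000.
That pool (₹1,850,000) is divided at the grandchildren's generation equally among Ualani, Petra, Osric, Sorcha, and Verity: ₹370,000 each.

Eamon: ₹2,340,000; Esperanza: ₹925,000; Linnea: ₹925,000; Ualani: ₹370,000; Petra: ₹370,000; Osric: ₹370,000; Sorcha: ₹370,000; Verity: ₹370,000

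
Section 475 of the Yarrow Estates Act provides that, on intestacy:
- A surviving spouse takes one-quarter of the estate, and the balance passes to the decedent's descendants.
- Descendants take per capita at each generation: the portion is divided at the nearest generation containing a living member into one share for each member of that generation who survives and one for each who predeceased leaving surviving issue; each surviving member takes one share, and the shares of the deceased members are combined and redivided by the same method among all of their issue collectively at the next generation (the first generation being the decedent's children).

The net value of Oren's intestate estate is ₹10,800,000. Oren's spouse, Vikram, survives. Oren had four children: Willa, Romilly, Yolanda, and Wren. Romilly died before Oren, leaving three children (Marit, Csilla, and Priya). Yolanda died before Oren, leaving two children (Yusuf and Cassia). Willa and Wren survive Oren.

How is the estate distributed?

Vikram: ₹2,700,000; Willa: ₹2,025,000; Marit: ₹810,000; Csilla: ₹810,000; Priya: ₹810,000; Yusuf: ₹810,000; Cassia: ₹810,000; Wren: ₹2,025,000

Vikram takes one-quarter of ₹10,800,000 = ₹2,700,000. The remaining ₹8,100,000 passes to the descendants.
The descendants' portion (₹8,100,000) is divided at the children's generation into 4 shares of ₹2,025,000. Willa and Wren each take ₹2,025,000. The 2 shares of the deceased (Romilly and Yolanda) are combined into a pool of ₹4,050,000.
That pool (₹4,050,000) is divided at the grandchildren's generation equally among Marit, Csilla, Priya, Yusuf, and Cassia: ₹810,000 each.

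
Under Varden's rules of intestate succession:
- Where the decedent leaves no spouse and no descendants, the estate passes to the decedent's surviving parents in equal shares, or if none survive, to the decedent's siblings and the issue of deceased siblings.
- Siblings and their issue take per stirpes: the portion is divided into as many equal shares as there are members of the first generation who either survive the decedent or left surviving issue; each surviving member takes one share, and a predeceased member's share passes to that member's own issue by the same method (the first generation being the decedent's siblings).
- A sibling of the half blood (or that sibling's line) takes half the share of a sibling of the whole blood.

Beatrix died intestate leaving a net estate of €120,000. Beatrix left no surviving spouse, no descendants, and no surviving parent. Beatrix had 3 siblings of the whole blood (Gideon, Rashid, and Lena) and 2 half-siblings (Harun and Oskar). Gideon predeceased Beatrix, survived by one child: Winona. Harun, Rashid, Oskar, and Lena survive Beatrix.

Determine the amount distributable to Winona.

The entire €120,000 passes to the siblings and their issue.
Counting each half-blood sibling's line as half a unit, there are 4 units in €120,000, so one unit is €30,000. Whole-blood lines (Gideon, Rashid, and Lena) take €30,000 each; half-blood lines (Harun and Oskar) take €15,000 each.
Gideon's share (€30,000) passes entirely to Winona.

Winona receives €30,000.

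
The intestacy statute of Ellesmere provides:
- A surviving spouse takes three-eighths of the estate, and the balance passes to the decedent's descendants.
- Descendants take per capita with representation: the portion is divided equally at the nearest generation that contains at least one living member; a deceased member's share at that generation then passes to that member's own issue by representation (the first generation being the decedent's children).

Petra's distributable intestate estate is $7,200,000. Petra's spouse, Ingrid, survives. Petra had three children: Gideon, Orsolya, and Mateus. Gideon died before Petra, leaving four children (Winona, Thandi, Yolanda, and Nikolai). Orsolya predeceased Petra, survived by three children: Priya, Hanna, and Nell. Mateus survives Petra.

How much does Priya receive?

Ingrid takes three-eighths of $7,200,000 = $2,700,000. The remaining $4,500,000 passes to the descendants.
The descendants' portion ($4,500,000) is divided into 3 shares of $1,500,000: Mateus takes $1,500,000; Gideon's $1,500,000 share passes to Gideon's issue; Orsolya's $1,500,000 share passes to Orsolya's issue.
Gideon's share ($1,500,000) is divided into 4 shares of $375,000: Winona, Thandi, Yolanda, and Nikolai each take $375,000.
Orsolya's share ($1,500,000) is divided into 3 shares of $500,000: Priya, Hanna, and Nell each take $500,000.

Priya receives $500,000.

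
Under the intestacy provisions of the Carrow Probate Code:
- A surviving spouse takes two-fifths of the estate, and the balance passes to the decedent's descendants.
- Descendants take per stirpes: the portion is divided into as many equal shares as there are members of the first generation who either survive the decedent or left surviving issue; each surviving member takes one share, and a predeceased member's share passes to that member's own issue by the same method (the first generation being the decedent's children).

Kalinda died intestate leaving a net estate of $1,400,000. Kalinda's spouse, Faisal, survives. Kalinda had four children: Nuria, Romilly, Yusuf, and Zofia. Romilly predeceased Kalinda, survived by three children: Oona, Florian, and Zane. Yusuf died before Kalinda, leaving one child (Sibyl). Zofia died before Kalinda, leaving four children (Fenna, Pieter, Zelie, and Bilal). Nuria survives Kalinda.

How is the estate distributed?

Faisal: $560,000; Nuria: $210,000; Oona: $70,000; Florian: $70,000; Zane: $70,000; Sibyl: $210,000; Fenna: $52,500; Pieter: $52,500; Zelie: $52,500; Bilal: $52,500

Faisal takes two-fifths of $1,400,000 = $560,000. The remaining $840,000 passes to the descendants.
The descendants' portion ($840,000) is divided into 4 shares of $210,000: Nuria takes $210,000; Romilly's $210,000 share passes to Romilly's issue; Yusuf's $210,000 share passes to Yusuf's issue; Zofia's $210,000 share passes to Zofia's issue.
Romilly's share ($210,000) is divided into 3 shares of $70,000: Oona, Florian, and Zane each take $70,000.
Yusuf's share ($210,000) passes entirely to Sibyl.
Zofia's share ($210,000) is divided into 4 shares of $52,500: Fenna, Pieter, Zelie, and Bilal each take $52,500.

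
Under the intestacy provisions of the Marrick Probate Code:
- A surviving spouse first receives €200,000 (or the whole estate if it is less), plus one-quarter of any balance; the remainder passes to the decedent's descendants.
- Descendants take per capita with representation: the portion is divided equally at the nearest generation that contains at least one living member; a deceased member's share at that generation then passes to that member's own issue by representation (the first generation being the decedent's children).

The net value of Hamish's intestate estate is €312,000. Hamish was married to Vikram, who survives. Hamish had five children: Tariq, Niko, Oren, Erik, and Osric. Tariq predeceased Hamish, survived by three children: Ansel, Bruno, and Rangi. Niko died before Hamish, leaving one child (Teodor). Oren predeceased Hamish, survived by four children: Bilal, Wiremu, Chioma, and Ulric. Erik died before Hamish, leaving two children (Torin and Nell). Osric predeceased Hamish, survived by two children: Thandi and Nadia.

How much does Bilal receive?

Vikram first takes €200,000, leaving a balance of €112,000. Vikram then takes one-quarter of the balance (€28,000), for a total of €228,000. The remaining €84,000 passes to the descendants.
No child survives, so the initial division is made at the grandchildren's generation.
The descendants' portion (€84,000) is divided into 12 shares of €7,000: Ansel, Bruno, Rangi, Teodor, Bilal, Wiremu, Chioma, Ulric, Torin, Nell, Thandi, and Nadia each take €7,000.

Bilal receives €7,000.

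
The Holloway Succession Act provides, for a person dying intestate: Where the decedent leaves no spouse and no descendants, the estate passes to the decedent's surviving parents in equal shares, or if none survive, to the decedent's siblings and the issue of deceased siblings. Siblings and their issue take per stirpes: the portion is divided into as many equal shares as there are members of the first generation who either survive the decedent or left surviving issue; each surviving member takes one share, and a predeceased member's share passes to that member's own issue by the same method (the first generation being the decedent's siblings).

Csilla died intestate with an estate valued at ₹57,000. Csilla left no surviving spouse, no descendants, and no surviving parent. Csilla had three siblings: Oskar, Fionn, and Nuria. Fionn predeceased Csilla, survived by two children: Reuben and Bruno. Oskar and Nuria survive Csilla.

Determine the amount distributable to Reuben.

The entire ₹57,000 passes to the siblings and their issue.
That amount (₹57,000) is divided into 3 shares of ₹19,000: Oskar and Nuria each take ₹19,000; Fionn's ₹19,000 share passes to Fionn's issue.
Fionn's share (₹19,000) is divided into 2 shares of ₹9,500: Reuben and Bruno each take ₹9,500.

Reuben receives ₹9,500.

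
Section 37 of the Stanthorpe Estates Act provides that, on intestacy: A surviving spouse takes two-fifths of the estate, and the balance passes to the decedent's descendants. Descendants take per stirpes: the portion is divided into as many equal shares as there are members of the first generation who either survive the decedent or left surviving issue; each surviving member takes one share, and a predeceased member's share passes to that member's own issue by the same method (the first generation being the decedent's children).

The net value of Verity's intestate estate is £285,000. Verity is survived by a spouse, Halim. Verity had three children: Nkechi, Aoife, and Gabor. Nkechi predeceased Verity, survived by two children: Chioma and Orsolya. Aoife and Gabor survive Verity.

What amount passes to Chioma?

Chioma receives £28,500.

Halim takes two-fifths of £285,000 = £114,000. The remaining £171,000 passes to the descendants.
The descendants' portion (£171,000) is divided into 3 shares of £57,000: Aoife and Gabor each take £57,000; Nkechi's £57,000 share passes to Nkechi's issue.
Nkechi's share (£57,000) is divided into 2 shares of £28,500: Chioma and Orsolya each take £28,500.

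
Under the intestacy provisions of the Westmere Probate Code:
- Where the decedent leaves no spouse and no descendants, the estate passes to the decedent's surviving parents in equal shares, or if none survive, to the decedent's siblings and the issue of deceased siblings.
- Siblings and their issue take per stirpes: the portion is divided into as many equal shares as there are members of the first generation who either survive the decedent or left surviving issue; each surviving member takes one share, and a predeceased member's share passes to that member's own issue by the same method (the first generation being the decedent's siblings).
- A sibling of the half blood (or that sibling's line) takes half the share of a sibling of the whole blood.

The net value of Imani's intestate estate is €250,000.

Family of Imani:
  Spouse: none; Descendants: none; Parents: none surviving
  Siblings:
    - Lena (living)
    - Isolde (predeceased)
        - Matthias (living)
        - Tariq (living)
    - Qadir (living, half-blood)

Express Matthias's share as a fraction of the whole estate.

The entire €250,000 passes to the siblings and their issue.
Counting each half-blood sibling's line as half a unit, there are 5/2 units in €250,000, so one unit is €100,000. Whole-blood lines (Lena and Isolde) take €100,000 each; half-blood lines (Qadir) take €50,000 each.
Isolde's share (€100,000) is divided into 2 shares of €50,000: Matthias and Tariq each take €50,000.

Matthias receives 1/5 of the estate.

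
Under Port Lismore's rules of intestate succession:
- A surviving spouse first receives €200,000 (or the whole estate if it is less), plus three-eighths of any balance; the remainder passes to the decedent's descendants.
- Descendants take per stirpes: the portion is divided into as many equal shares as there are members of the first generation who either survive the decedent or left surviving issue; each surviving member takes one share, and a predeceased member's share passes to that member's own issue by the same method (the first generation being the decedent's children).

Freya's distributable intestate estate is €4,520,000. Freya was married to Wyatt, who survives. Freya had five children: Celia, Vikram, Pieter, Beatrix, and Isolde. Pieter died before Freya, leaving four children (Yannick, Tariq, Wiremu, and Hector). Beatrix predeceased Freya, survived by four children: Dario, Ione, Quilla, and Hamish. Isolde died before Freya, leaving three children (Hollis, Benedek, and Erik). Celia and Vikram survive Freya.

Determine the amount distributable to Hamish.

Hamish receives €135,000.

Wyatt first takes €200,000, leaving a balance of €4,320,000. Wyatt then takes three-eighths of the balance (€1,620,000), for a total of €1,820,000. The remaining €2,700,000 passes to the descendants.
The descendants' portion (€2,700,000) is divided into 5 shares of €540,000: Celia and Vikram each take €540,000; Pieter's €540,000 share passes to Pieter's issue; Beatrix's €540,000 share passes to Beatrix's issue; Isolde's €540,000 share passes to Isolde's issue.
Pieter's share (€540,000) is divided into 4 shares of €135,000: Yannick, Tariq, Wiremu, and Hector each take €135,000.
Beatrix's share (€540,000) is divided into 4 shares of €135,000: Dario, Ione, Quilla, and Hamish each take €135,000.
Isolde's share (€540,000) is divided into 3 shares of €180,000: Hollis, Benedek, and Erik each take €180,000.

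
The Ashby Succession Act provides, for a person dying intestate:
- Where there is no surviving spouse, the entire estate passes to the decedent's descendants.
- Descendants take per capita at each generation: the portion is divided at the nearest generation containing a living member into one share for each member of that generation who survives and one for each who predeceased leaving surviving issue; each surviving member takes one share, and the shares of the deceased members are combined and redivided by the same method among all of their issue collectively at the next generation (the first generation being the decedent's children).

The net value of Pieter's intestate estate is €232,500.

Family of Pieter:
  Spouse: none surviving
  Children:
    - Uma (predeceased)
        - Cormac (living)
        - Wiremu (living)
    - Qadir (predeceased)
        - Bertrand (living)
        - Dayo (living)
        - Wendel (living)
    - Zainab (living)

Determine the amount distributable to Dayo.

The entire €232,500 passes to the descendants.
That amount (€232,500) is divided at the children's generation into 3 shares of €77,500. Zainab takes €77,500. The 2 shares of the deceased (Uma and Qadir) are combined into a pool of €155,000.
That pool (€155,000) is divided at the grandchildren's generation equally among Cormac, Wiremu, Bertrand, Dayo, and Wendel: €31,000 each.

Dayo receives €31,000.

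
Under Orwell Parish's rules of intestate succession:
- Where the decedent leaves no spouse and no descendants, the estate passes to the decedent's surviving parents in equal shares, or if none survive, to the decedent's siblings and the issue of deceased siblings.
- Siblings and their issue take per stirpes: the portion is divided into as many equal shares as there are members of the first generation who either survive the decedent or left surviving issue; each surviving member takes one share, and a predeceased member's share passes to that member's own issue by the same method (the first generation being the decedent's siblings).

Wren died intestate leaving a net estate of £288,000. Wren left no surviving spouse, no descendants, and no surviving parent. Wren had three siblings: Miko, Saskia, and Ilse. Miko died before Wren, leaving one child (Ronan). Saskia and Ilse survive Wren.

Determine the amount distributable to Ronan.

The entire £288,000 passes to the siblings and their issue.
That amount (£288,000) is divided into 3 shares of £96,000: Saskia and Ilse each take £96,000; Miko's £96,000 share passes to Miko's issue.
Miko's share (£96,000) passes entirely to Ronan.

Ronan receives £96,000.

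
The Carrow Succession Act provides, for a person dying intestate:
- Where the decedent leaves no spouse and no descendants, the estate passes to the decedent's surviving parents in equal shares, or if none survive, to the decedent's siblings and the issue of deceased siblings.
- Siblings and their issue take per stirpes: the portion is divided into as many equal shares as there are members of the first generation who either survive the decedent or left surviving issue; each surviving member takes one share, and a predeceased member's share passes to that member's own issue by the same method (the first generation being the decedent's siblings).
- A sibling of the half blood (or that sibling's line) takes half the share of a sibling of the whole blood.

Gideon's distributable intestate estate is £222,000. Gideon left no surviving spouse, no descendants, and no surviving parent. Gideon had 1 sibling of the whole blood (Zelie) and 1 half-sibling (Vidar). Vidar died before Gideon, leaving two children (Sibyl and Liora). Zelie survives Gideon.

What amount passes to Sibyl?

Sibyl receives £37,000.

The entire £222,000 passes to the siblings and their issue.
Counting each half-blood sibling's line as half a unit, there are 3/2 units in £222,000, so one unit is £148,000. Whole-blood lines (Zelie) take £148,000 each; half-blood lines (Vidar) take £74,000 each.
Vidar's share (£74,000) is divided into 2 shares of £37,000: Sibyl and Liora each take £37,000.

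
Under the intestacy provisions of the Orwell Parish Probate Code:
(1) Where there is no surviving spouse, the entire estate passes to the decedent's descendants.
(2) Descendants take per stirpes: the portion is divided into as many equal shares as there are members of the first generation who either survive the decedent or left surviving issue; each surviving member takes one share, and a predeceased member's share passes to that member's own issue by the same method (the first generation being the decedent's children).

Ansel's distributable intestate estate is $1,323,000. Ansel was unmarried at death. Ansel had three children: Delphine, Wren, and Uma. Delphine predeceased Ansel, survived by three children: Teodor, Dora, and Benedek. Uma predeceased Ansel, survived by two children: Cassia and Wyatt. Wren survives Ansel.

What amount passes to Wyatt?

Wyatt receives $220,500.

The entire $1,323,000 passes to the descendants.
That amount ($1,323,000) is divided into 3 shares of $441,000: Wren takes $441,000; Delphine's $441,000 share passes to Delphine's issue; Uma's $441,000 share passes to Uma's issue.
Delphine's share ($441,000) is divided into 3 shares of $147,000: Teodor, Dora, and Benedek each take $147,000.
Uma's share ($441,000) is divided into 2 shares of $220,500: Cassia and Wyatt each take $220,500.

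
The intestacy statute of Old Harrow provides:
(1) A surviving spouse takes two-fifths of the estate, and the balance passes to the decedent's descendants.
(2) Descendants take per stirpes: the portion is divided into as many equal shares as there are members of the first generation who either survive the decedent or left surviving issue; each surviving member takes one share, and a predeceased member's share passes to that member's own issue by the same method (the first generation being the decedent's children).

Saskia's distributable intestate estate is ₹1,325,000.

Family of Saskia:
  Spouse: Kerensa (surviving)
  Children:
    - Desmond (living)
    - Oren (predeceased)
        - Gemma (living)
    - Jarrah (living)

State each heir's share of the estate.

Kerensa takes two-fifths of ₹1,325,000 = ₹530,000. The remaining ₹795,000 passes to the descendants.
The descendants' portion (₹795,000) is divided into 3 shares of ₹265,000: Desmond and Jarrah each take ₹265,000; Oren's ₹265,000 share passes to Oren's issue.
Oren's share (₹265,000) passes entirely to Gemma.

Kerensa: ₹530,000; Desmond: ₹265,000; Gemma: ₹265,000; Jarrah: ₹265,000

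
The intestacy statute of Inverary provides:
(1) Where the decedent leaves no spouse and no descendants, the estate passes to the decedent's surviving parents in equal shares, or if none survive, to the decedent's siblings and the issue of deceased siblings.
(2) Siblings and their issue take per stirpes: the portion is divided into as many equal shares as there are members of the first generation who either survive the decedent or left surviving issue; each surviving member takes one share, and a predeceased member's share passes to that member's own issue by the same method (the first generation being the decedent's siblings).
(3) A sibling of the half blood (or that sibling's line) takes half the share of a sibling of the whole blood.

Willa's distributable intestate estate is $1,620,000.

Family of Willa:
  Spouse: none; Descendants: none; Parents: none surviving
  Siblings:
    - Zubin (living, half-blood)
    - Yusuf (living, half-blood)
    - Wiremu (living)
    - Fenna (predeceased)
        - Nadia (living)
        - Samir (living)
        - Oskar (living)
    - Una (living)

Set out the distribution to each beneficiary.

Zubin: $202,500; Yusuf: $202,500; Wiremu: $405,000; Nadia: $135,000; Samir: $135,000; Oskar: $135,000; Una: $405,000

The entire $1,620,000 passes to the siblings and their issue.
Counting each half-blood sibling's line as half a unit, there are 4 units in $1,620,000, so one unit is $405,000. Whole-blood lines (Wiremu, Fenna, and Una) take $405,000 each; half-blood lines (Zubin and Yusuf) take $202,500 each.
Fenna's share ($405,000) is divided into 3 shares of $135,000: Nadia, Samir, and Oskar each take $135,000.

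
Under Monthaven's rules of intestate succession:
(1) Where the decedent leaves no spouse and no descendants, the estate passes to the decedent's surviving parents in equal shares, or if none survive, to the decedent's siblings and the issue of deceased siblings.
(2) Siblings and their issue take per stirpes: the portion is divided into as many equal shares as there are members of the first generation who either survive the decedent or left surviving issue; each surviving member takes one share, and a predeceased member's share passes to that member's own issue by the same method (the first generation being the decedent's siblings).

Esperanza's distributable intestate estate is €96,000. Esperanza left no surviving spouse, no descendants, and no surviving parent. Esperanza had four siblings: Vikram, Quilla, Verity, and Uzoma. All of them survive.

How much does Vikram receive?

Vikram receives €24,000.

The entire €96,000 passes to the siblings and their issue.
That amount (€96,000) is divided into 4 shares of €24,000: Vikram, Quilla, Verity, and Uzoma each take €24,000.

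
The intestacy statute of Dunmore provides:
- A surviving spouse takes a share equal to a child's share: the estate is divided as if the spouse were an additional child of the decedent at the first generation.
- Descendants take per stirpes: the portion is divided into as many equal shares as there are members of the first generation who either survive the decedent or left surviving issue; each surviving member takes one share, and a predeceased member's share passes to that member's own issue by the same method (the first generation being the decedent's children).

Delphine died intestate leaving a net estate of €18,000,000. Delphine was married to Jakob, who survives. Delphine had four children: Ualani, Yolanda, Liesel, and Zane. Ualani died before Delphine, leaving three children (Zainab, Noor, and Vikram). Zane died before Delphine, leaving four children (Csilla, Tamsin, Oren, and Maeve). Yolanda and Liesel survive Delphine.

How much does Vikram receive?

Vikram receives €1,200,000.

The spouse counts as an additional share at the children's level, so there are 5 primary shares of €3,600,000. Jakob takes one such share (€3,600,000).
The children's combined portion (€14,400,000) is divided into 4 shares of €3,600,000: Yolanda and Liesel each take €3,600,000; Ualani's €3,600,000 share passes to Ualani's issue; Zane's €3,600,000 share passes to Zane's issue.
Ualani's share (€3,600,000) is divided into 3 shares of €1,200,000: Zainab, Noor, and Vikram each take €1,200,000.
Zane's share (€3,600,000) is divided into 4 shares of €900,000: Csilla, Tamsin, Oren, and Maeve each take €900,000.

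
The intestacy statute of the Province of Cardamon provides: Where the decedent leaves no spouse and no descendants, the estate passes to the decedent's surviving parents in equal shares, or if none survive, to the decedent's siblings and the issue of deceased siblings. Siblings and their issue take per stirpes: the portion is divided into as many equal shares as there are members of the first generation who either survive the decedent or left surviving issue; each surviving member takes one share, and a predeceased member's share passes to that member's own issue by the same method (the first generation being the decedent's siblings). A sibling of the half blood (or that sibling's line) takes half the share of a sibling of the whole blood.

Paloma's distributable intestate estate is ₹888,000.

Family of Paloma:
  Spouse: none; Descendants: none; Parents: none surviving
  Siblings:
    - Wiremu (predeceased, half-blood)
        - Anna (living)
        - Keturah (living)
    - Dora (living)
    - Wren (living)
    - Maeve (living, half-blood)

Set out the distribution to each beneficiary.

Anna: ₹74,000; Keturah: ₹74,000; Dora: ₹296,000; Wren: ₹296,000; Maeve: ₹148,000

The entire ₹888,000 passes to the siblings and their issue.
Counting each half-blood sibling's line as half a unit, there are 3 units in ₹888,000, so one unit is ₹296,000. Whole-blood lines (Dora and Wren) take ₹296,000 each; half-blood lines (Wiremu and Maeve) take ₹148,000 each.
Wiremu's share (₹148,000) is divided into 2 shares of ₹74,000: Anna and Keturah each take ₹74,000.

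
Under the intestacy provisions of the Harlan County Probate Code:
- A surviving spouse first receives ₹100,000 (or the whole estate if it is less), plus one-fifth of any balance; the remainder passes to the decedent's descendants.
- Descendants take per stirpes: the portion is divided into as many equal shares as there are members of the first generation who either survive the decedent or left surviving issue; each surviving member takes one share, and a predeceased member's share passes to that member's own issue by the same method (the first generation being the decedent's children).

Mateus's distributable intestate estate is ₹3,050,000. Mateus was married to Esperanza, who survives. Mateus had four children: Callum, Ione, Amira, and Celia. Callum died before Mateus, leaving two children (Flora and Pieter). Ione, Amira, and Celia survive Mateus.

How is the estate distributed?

Esperanza: ₹690,000; Flora: ₹295,000; Pieter: ₹295,000; Ione: ₹590,000; Amira: ₹590,000; Celia: ₹590,000

Esperanza first takes ₹100,000, leaving a balance of ₹2,950,000. Esperanza then takes one-fifth of the balance (₹590,000), for a total of ₹690,000. The remaining ₹2,360,000 passes to the descendants.
The descendants' portion (₹2,360,000) is divided into 4 shares of ₹590,000: Ione, Amira, and Celia each take ₹590,000; Callum's ₹590,000 share passes to Callum's issue.
Callum's share (₹590,000) is divided into 2 shares of ₹295,000: Flora and Pieter each take ₹295,000.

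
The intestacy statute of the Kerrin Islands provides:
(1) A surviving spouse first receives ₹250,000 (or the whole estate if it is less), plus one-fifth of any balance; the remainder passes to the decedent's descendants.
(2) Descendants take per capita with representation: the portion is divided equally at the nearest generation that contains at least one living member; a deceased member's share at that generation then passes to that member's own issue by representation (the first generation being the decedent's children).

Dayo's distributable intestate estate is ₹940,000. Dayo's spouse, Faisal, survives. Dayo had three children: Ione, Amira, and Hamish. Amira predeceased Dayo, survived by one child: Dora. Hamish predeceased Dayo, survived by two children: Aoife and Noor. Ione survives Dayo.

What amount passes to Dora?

Dora receives ₹184,000.

Faisal first takes ₹250,000, leaving a balance of ₹690,000. Faisal then takes one-fifth of the balance (₹138,000), for a total of ₹388,000. The remaining ₹552,000 passes to the descendants.
The descendants' portion (₹552,000) is divided into 3 shares of ₹184,000: Ione takes ₹184,000; Amira's ₹184,000 share passes to Amira's issue; Hamish's ₹184,000 share passes to Hamish's issue.
Amira's share (₹184,000) passes entirely to Dora.
Hamish's share (₹184,000) is divided into 2 shares of ₹92,000: Aoife and Noor each take ₹92,000.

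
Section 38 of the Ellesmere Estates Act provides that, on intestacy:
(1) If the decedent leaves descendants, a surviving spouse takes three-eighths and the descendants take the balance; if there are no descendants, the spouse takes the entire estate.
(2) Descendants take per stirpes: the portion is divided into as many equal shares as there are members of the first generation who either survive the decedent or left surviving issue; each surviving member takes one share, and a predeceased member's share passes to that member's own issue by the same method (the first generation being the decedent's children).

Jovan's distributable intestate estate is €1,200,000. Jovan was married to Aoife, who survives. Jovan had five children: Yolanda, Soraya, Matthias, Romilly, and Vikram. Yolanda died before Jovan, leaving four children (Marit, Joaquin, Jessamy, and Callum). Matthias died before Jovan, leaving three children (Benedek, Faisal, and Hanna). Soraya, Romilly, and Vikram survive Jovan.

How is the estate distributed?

Aoife takes three-eighths of €1,200,000 = €450,000. The remaining €750,000 passes to the descendants.
The descendants' portion (€750,000) is divided into 5 shares of €150,000: Soraya, Romilly, and Vikram each take €150,000; Yolanda's €150,000 share passes to Yolanda's issue; Matthias's €150,000 share passes to Matthias's issue.
Yolanda's share (€150,000) is divided into 4 shares of €37,500: Marit, Joaquin, Jessamy, and Callum each take €37,500.
Matthias's share (€150,000) is divided into 3 shares of €50,000: Benedek, Faisal, and Hanna each take €50,000.

Aoife: €450,000; Marit: €37,500; Joaquin: €37,500; Jessamy: €37,500; Callum: €37,500; Soraya: €150,000; Benedek: €50,000; Faisal: €50,000; Hanna: €50,000; Romilly: €150,000; Vikram: €150,000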